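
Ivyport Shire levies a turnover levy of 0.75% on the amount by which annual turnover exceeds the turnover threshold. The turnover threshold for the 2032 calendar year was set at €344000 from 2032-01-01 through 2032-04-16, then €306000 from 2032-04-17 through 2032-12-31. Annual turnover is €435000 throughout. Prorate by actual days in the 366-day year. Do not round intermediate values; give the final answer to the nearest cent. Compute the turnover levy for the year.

2032-01-01 to 2032-04-16: 107 days, exemption €344000 → (€435000 − €344000) × 0.75% × 107/366 = €199.5287
2032-04-17 to 2032-12-31: 259 days, exemption €306000 → (€435000 − €306000) × 0.75% × 259/366 = €684.6516
Total = €884.1803

€884.18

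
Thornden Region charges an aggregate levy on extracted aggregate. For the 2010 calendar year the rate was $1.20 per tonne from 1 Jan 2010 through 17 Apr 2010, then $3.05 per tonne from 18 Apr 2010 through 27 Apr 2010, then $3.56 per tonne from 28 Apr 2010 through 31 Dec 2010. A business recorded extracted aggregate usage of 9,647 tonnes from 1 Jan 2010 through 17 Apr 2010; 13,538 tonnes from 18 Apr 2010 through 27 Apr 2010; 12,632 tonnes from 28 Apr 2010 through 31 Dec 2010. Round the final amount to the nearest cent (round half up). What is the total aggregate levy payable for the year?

$97837.22

1 Jan – 17 Apr 2010: 9,647 tonnes at $1.20/tonne → $11576.40
18 Apr – 27 Apr 2010: 13,538 tonnes at $3.05/tonne → $41290.90
28 Apr – 31 Dec 2010: 12,632 tonnes at $3.56/tonne → $44969.92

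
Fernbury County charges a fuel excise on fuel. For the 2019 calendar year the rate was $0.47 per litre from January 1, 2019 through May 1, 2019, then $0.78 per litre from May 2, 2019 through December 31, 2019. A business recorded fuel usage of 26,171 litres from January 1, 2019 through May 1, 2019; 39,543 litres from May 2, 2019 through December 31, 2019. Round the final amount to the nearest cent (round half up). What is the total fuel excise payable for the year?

January 1 – May 1, 2019: 26,171 litres at $0.47/litre → $12,300.37
May 2 – December 31, 2019: 39,543 litres at $0.78/litre → $30,843.54

$43,143.91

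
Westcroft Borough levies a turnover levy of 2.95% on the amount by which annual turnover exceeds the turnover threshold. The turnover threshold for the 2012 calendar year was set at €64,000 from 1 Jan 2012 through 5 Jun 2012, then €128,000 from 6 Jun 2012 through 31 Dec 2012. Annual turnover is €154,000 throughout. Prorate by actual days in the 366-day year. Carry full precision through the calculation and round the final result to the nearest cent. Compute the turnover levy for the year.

1 Jan – 5 Jun 2012: 157 days, exemption €64,000 → (€154,000 − €64,000) × 2.95% × 157/366 = €1,138.8934
6 Jun – 31 Dec 2012: 209 days, exemption €128,000 → (€154,000 − €128,000) × 2.95% × 209/366 = €437.9863
Total = €1,576.8798

€1,576.88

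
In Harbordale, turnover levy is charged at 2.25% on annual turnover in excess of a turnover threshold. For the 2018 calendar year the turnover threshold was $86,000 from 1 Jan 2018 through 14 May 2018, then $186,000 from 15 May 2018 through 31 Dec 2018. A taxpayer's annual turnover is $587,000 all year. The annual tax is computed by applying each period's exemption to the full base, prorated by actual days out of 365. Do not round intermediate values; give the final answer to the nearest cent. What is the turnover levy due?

$9,848.53

1 Jan – 14 May 2018: 134 days, exemption $86,000 → ($587,000 − $86,000) × 2.25% × 134/365 = $4,138.3973
15 May – 31 Dec 2018: 231 days, exemption $186,000 → ($587,000 − $186,000) × 2.25% × 231/365 = $5,710.1301
Total = $9,848.5274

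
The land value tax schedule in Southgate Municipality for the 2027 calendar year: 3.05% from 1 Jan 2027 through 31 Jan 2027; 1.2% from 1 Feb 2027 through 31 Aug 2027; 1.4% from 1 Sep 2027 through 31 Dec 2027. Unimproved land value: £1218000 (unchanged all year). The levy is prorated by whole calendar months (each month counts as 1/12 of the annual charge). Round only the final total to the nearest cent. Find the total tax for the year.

1 Jan – 31 Jan 2027: 1 month at 3.05% → £1218000 × 3.05% × 1/12 = £3095.7500
1 Feb – 31 Aug 2027: 7 months at 1.2% → £1218000 × 1.2% × 7/12 = £8526.0000
1 Sep – 31 Dec 2027: 4 months at 1.4% → £1218000 × 1.4% × 4/12 = £5684.0000
Total = £17305.7500

£17305.75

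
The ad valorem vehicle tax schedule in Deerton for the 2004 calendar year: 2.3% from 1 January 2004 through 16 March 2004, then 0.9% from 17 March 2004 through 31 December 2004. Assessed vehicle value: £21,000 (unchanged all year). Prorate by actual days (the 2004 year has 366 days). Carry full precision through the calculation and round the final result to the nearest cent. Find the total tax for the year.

£250.05

1 January – 16 March 2004: 76 days at 2.3% → £21,000 × 2.3% × 76/366 = £100.2951
17 March – 31 December 2004: 290 days at 0.9% → £21,000 × 0.9% × 290/366 = £149.7541
Total = £250.0492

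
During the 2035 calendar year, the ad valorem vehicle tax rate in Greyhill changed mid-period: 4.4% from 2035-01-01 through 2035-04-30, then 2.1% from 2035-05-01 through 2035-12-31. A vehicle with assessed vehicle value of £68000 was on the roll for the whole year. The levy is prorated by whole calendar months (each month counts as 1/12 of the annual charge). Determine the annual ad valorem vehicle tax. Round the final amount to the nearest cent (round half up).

2035-01-01 to 2035-04-30: 4 months at 4.4% → £68000 × 4.4% × 4/12 = £997.3333
2035-05-01 to 2035-12-31: 8 months at 2.1% → £68000 × 2.1% × 8/12 = £952.0000
Total = £1949.3333

£1949.33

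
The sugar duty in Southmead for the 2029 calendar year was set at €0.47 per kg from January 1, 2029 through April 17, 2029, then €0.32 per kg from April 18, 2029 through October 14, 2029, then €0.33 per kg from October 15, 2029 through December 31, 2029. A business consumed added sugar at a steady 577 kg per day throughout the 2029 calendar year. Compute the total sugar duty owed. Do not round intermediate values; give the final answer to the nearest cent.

January 1 – April 17, 2029: 107 days × 577 kg/day = 61,739 kg at €0.47/kg → €29,017.33
April 18 – October 14, 2029: 180 days × 577 kg/day = 103,860 kg at €0.32/kg → €33,235.20
October 15 – December 31, 2029: 78 days × 577 kg/day = 45,006 kg at €0.33/kg → €14,851.98

€77,104.51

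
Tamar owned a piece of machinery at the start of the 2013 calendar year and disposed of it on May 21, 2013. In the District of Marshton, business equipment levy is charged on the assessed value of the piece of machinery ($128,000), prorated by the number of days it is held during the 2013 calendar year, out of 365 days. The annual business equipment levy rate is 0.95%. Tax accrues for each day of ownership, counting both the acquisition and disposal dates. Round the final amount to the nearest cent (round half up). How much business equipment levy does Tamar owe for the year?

Days held (January 1 – May 21, 2013): 141 out of 365
Tax = $128,000 × 0.95% × 141/365 = $469.7425

$469.74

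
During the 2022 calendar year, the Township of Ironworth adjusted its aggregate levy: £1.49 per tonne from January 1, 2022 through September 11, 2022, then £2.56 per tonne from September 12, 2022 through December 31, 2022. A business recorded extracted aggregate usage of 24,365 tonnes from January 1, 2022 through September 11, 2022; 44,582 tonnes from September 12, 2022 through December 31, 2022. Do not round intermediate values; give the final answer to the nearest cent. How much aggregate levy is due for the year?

January 1 – September 11, 2022: 24,365 tonnes at £1.49/tonne → £36303.85
September 12 – December 31, 2022: 44,582 tonnes at £2.56/tonne → £114129.92

£150433.77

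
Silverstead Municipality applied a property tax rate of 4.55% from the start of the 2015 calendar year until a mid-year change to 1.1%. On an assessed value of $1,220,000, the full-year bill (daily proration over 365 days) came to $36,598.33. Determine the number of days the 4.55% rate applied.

Let d = days at the first rate; then 365 − d days at the second rate.
$1,220,000 × [4.55%·d + 1.1%·(365−d)] / 365 = $36,598.33
Solving gives d = 201, so the new rate took effect on July 21, 2015.

201 days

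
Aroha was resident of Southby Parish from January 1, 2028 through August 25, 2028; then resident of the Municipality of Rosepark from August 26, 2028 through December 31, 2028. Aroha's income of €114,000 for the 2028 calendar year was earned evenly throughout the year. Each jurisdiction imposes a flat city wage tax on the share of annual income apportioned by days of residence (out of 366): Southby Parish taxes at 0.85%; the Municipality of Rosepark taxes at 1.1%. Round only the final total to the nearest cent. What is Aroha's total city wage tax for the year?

Southby Parish, January 1 – August 25, 2028: 238 days → €114,000 × 0.85% × 238/366 = €630.1148
The Municipality of Rosepark, August 26 – December 31, 2028: 128 days → €114,000 × 1.1% × 128/366 = €438.5574
Total = €1,068.6721

€1,068.67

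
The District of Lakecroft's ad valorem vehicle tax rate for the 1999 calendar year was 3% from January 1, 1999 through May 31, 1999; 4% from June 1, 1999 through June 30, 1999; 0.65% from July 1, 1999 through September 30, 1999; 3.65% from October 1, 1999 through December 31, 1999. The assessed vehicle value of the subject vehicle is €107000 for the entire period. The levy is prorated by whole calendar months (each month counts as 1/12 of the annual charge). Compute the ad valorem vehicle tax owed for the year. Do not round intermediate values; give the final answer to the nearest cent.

€2844.42

January 1 – May 31, 1999: 5 months at 3% → €107000 × 3% × 5/12 = €1337.5000
June 1 – June 30, 1999: 1 month at 4% → €107000 × 4% × 1/12 = €356.6667
July 1 – September 30, 1999: 3 months at 0.65% → €107000 × 0.65% × 3/12 = €173.8750
October 1 – December 31, 1999: 3 months at 3.65% → €107000 × 3.65% × 3/12 = €976.3750
Total = €2844.4167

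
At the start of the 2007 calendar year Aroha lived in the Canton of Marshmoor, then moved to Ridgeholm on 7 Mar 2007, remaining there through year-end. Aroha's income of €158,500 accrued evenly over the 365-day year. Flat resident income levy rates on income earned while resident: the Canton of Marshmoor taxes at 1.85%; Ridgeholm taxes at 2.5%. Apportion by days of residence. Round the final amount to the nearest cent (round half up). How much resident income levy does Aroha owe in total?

€3,779.03

The Canton of Marshmoor, 1 Jan – 6 Mar 2007: 65 days → €158,500 × 1.85% × 65/365 = €522.1815
Ridgeholm, 7 Mar – 31 Dec 2007: 300 days → €158,500 × 2.5% × 300/365 = €3,256.8493
Total = €3,779.0308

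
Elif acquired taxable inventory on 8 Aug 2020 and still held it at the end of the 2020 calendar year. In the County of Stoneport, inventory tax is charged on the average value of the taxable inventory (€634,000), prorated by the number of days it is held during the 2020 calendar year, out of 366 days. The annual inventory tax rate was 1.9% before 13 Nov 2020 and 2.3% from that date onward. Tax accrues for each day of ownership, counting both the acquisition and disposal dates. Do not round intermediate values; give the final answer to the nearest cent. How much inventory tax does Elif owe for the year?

8 Aug – 12 Nov 2020: 97 days at 1.9% → €634,000 × 1.9% × 97/366 = €3,192.5191
13 Nov – 31 Dec 2020: 49 days at 2.3% → €634,000 × 2.3% × 49/366 = €1,952.2350
Total = €5,144.7541

€5,144.75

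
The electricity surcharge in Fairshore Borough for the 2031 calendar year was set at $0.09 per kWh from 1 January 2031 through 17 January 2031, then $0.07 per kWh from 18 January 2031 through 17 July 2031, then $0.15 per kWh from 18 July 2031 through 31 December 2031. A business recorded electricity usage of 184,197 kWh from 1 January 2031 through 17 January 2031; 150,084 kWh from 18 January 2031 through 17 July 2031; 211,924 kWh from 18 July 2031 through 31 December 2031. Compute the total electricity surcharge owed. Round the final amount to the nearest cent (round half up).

1 January – 17 January 2031: 184,197 kWh at $0.09/kWh → $16,577.73
18 January – 17 July 2031: 150,084 kWh at $0.07/kWh → $10,505.88
18 July – 31 December 2031: 211,924 kWh at $0.15/kWh → $31,788.60

$58,872.21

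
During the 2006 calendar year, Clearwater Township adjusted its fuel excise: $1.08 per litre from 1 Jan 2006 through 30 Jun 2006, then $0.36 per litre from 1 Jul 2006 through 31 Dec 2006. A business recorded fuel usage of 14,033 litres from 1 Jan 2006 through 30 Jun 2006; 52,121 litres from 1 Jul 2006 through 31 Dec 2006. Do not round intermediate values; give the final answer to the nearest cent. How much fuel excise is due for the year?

1 Jan – 30 Jun 2006: 14,033 litres at $1.08/litre → $15,155.64
1 Jul – 31 Dec 2006: 52,121 litres at $0.36/litre → $18,763.56

$33,919.20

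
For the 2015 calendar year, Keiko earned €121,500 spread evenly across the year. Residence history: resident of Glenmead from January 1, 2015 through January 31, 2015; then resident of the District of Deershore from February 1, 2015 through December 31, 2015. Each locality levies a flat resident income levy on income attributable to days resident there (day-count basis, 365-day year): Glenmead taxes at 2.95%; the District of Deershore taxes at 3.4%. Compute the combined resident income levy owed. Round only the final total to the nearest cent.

€4,084.56

Glenmead, January 1 – January 31, 2015: 31 days → €121,500 × 2.95% × 31/365 = €304.4158
The District of Deershore, February 1 – December 31, 2015: 334 days → €121,500 × 3.4% × 334/365 = €3,780.1479
Total = €4,084.5637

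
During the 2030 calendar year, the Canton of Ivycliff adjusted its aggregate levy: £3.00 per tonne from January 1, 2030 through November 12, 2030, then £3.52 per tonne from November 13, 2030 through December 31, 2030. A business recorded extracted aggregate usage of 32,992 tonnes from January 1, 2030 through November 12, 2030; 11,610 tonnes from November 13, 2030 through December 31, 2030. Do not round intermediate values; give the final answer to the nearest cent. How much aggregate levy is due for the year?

£139,843.20

January 1 – November 12, 2030: 32,992 tonnes at £3.00/tonne → £98,976.00
November 13 – December 31, 2030: 11,610 tonnes at £3.52/tonne → £40,867.20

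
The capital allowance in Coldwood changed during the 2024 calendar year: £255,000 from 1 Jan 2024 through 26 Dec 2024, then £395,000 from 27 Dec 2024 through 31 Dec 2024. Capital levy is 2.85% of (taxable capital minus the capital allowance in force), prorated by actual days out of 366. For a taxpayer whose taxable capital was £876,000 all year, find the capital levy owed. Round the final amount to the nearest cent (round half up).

£17,643.99

1 Jan – 26 Dec 2024: 361 days, exemption £255,000 → (£876,000 − £255,000) × 2.85% × 361/366 = £17,456.7172
27 Dec – 31 Dec 2024: 5 days, exemption £395,000 → (£876,000 − £395,000) × 2.85% × 5/366 = £187.2746
Total = £17,643.9918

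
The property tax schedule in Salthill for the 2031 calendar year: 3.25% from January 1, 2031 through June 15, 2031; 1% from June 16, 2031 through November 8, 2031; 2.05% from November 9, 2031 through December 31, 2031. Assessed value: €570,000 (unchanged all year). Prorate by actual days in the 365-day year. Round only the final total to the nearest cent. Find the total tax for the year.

January 1 – June 15, 2031: 166 days at 3.25% → €570,000 × 3.25% × 166/365 = €8,425.0685
June 16 – November 8, 2031: 146 days at 1% → €570,000 × 1% × 146/365 = €2,280.0000
November 9 – December 31, 2031: 53 days at 2.05% → €570,000 × 2.05% × 53/365 = €1,696.7260
Total = €12,401.7945

€12,401.79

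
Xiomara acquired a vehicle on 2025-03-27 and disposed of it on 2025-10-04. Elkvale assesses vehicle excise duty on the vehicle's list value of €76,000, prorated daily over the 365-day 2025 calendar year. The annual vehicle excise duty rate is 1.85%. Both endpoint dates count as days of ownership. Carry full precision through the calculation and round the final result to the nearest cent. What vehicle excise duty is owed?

Days held (2025-03-27 to 2025-10-04): 192 out of 365
Tax = €76,000 × 1.85% × 192/365 = €739.5945

€739.59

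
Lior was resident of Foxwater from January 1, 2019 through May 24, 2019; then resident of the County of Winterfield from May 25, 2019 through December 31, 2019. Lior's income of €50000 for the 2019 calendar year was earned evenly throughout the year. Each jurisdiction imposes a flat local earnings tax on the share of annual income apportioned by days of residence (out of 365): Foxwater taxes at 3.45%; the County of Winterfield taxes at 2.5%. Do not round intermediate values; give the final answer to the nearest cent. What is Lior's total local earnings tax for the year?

€1437.40

Foxwater, January 1 – May 24, 2019: 144 days → €50000 × 3.45% × 144/365 = €680.5479
The County of Winterfield, May 25 – December 31, 2019: 221 days → €50000 × 2.5% × 221/365 = €756.8493
Total = €1437.3973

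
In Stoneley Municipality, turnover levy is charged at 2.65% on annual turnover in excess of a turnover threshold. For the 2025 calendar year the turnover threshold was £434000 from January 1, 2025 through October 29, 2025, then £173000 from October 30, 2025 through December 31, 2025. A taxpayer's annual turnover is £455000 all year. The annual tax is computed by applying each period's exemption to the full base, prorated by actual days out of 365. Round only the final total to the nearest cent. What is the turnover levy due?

January 1 – October 29, 2025: 302 days, exemption £434000 → (£455000 − £434000) × 2.65% × 302/365 = £460.4466
October 30 – December 31, 2025: 63 days, exemption £173000 → (£455000 − £173000) × 2.65% × 63/365 = £1289.8603
Total = £1750.3068

£1750.31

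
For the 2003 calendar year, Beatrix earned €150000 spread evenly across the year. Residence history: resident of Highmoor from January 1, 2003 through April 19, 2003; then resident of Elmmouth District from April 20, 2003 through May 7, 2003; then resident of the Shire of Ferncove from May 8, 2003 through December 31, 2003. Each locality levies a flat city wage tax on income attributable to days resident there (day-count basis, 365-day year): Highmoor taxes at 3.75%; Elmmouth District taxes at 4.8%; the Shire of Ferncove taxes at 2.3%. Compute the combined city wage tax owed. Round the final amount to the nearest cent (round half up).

Highmoor, January 1 – April 19, 2003: 109 days → €150000 × 3.75% × 109/365 = €1679.7945
Elmmouth District, April 20 – May 7, 2003: 18 days → €150000 × 4.8% × 18/365 = €355.0685
The Shire of Ferncove, May 8 – December 31, 2003: 238 days → €150000 × 2.3% × 238/365 = €2249.5890
Total = €4284.4521

€4284.45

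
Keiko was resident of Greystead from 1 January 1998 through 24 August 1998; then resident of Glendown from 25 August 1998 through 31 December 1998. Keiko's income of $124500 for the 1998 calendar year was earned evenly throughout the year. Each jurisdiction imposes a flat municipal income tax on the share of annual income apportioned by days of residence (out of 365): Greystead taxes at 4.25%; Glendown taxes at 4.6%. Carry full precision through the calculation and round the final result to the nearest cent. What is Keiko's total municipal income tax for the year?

Greystead, 1 January – 24 August 1998: 236 days → $124500 × 4.25% × 236/365 = $3421.1918
Glendown, 25 August – 31 December 1998: 129 days → $124500 × 4.6% × 129/365 = $2024.0630
Total = $5445.2548

$5445.25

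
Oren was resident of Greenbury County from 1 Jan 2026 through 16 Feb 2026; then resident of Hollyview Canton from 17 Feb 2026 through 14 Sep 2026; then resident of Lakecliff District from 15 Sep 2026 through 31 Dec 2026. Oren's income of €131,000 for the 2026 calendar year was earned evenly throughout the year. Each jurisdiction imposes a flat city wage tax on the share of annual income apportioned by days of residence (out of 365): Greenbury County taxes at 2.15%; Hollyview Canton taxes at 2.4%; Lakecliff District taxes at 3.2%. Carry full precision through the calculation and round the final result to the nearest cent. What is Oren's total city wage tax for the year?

€3,411.92

Greenbury County, 1 Jan – 16 Feb 2026: 47 days → €131,000 × 2.15% × 47/365 = €362.6726
Hollyview Canton, 17 Feb – 14 Sep 2026: 210 days → €131,000 × 2.4% × 210/365 = €1,808.8767
Lakecliff District, 15 Sep – 31 Dec 2026: 108 days → €131,000 × 3.2% × 108/365 = €1,240.3726
Total = €3,411.9219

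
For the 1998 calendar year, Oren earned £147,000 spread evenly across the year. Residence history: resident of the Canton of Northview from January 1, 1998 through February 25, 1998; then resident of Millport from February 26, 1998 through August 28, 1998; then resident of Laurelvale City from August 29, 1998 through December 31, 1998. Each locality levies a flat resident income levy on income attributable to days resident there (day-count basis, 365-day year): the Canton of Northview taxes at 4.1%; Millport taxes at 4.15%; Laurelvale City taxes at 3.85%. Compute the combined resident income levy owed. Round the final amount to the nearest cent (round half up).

£5,938.20

The Canton of Northview, January 1 – February 25, 1998: 56 days → £147,000 × 4.1% × 56/365 = £924.6904
Millport, February 26 – August 28, 1998: 184 days → £147,000 × 4.15% × 184/365 = £3,075.3205
Laurelvale City, August 29 – December 31, 1998: 125 days → £147,000 × 3.85% × 125/365 = £1,938.1849
Total = £5,938.1959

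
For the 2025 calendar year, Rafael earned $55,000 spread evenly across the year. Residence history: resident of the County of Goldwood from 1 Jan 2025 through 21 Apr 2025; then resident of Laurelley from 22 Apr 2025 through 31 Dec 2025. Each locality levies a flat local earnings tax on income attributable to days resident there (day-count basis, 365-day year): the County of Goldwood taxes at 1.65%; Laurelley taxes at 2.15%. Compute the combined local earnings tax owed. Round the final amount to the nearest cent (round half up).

The County of Goldwood, 1 Jan – 21 Apr 2025: 111 days → $55,000 × 1.65% × 111/365 = $275.9795
Laurelley, 22 Apr – 31 Dec 2025: 254 days → $55,000 × 2.15% × 254/365 = $822.8904
Total = $1,098.8699

$1,098.87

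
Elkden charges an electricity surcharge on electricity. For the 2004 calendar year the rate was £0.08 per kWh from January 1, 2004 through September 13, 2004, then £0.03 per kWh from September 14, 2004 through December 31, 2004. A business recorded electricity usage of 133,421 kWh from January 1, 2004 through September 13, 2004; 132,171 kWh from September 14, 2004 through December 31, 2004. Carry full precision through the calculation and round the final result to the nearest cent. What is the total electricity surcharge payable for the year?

January 1 – September 13, 2004: 133,421 kWh at £0.08/kWh → £10,673.68
September 14 – December 31, 2004: 132,171 kWh at £0.03/kWh → £3,965.13

£14,638.81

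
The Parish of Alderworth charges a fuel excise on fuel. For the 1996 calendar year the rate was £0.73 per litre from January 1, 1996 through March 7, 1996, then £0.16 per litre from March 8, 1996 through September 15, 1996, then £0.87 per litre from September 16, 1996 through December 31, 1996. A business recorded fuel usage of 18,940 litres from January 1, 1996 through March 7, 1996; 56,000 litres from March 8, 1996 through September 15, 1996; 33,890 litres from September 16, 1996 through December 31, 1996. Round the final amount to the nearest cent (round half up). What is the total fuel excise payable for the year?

January 1 – March 7, 1996: 18,940 litres at £0.73/litre → £13826.20
March 8 – September 15, 1996: 56,000 litres at £0.16/litre → £8960.00
September 16 – December 31, 1996: 33,890 litres at £0.87/litre → £29484.30

£52270.50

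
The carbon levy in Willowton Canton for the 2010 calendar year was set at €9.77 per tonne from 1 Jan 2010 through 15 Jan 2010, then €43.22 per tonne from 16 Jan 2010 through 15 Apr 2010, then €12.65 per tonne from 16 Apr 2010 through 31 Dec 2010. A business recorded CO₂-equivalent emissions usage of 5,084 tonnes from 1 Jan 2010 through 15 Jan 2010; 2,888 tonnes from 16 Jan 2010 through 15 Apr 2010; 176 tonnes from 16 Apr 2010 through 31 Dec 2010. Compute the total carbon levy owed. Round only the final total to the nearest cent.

€176,716.44

1 Jan – 15 Jan 2010: 5,084 tonnes at €9.77/tonne → €49,670.68
16 Jan – 15 Apr 2010: 2,888 tonnes at €43.22/tonne → €124,819.36
16 Apr – 31 Dec 2010: 176 tonnes at €12.65/tonne → €2,226.40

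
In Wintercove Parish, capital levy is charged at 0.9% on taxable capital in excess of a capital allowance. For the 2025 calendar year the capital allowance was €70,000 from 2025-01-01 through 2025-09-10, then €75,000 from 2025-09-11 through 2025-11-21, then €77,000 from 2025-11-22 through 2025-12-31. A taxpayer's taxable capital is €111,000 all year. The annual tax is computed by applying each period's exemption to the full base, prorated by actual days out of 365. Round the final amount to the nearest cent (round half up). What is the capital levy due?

2025-01-01 to 2025-09-10: 253 days, exemption €70,000 → (€111,000 − €70,000) × 0.9% × 253/365 = €255.7726
2025-09-11 to 2025-11-21: 72 days, exemption €75,000 → (€111,000 − €75,000) × 0.9% × 72/365 = €63.9123
2025-11-22 to 2025-12-31: 40 days, exemption €77,000 → (€111,000 − €77,000) × 0.9% × 40/365 = €33.5342
Total = €353.2192

€353.22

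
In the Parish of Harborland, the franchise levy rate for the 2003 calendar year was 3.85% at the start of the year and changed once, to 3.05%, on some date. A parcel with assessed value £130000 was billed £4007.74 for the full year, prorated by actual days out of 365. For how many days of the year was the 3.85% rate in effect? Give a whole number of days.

15 days

Let d = days at the first rate; then 365 − d days at the second rate.
£130000 × [3.85%·d + 3.05%·(365−d)] / 365 = £4007.74
Solving gives d = 15, so the new rate took effect on 16 Jan 2003.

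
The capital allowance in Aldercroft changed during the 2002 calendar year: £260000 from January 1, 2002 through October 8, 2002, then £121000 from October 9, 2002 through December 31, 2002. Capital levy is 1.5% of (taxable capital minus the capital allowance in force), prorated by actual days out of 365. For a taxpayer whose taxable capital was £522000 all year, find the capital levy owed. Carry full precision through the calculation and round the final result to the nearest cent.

£4409.84

January 1 – October 8, 2002: 281 days, exemption £260000 → (£522000 − £260000) × 1.5% × 281/365 = £3025.5616
October 9 – December 31, 2002: 84 days, exemption £121000 → (£522000 − £121000) × 1.5% × 84/365 = £1384.2740
Total = £4409.8356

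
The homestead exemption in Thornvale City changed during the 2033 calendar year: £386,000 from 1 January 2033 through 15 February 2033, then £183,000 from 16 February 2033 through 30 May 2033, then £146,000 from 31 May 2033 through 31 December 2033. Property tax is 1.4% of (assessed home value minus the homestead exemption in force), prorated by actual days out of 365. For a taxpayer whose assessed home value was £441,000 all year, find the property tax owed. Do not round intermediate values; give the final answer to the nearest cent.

1 January – 15 February 2033: 46 days, exemption £386,000 → (£441,000 − £386,000) × 1.4% × 46/365 = £97.0411
16 February – 30 May 2033: 104 days, exemption £183,000 → (£441,000 − £183,000) × 1.4% × 104/365 = £1,029.1726
31 May – 31 December 2033: 215 days, exemption £146,000 → (£441,000 − £146,000) × 1.4% × 215/365 = £2,432.7397
Total = £3,558.9534

£3,558.95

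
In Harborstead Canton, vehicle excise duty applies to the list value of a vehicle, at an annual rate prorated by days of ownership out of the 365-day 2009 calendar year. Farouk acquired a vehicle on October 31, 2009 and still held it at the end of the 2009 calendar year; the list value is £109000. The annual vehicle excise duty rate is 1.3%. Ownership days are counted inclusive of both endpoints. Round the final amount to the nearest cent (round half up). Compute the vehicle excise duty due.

£240.70

Days held (October 31 – December 31, 2009): 62 out of 365
Tax = £109000 × 1.3% × 62/365 = £240.6959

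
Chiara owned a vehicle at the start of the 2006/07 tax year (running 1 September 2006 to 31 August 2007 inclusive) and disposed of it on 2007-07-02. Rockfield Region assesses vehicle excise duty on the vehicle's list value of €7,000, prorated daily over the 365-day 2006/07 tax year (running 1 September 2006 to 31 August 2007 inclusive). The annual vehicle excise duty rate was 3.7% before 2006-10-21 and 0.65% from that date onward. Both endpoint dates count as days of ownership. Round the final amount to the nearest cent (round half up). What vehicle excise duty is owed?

€67.27

2006-09-01 to 2006-10-20: 50 days at 3.7% → €7,000 × 3.7% × 50/365 = €35.4795
2006-10-21 to 2007-07-02: 255 days at 0.65% → €7,000 × 0.65% × 255/365 = €31.7877
Total = €67.2671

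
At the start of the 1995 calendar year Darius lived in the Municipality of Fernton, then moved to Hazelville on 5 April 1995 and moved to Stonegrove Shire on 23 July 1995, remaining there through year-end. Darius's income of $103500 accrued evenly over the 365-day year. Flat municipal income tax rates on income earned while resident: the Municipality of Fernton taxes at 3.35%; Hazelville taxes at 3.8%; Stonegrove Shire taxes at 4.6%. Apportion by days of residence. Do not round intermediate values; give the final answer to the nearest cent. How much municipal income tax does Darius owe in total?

$4180.55

The Municipality of Fernton, 1 January – 4 April 1995: 94 days → $103500 × 3.35% × 94/365 = $892.9356
Hazelville, 5 April – 22 July 1995: 109 days → $103500 × 3.8% × 109/365 = $1174.5123
Stonegrove Shire, 23 July – 31 December 1995: 162 days → $103500 × 4.6% × 162/365 = $2113.1014
Total = $4180.5493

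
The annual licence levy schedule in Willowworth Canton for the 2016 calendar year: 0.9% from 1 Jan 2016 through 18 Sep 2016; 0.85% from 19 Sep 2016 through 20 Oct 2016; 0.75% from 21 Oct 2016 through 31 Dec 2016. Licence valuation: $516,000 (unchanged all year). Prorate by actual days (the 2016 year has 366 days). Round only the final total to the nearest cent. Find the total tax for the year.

$4,469.18

1 Jan – 18 Sep 2016: 262 days at 0.9% → $516,000 × 0.9% × 262/366 = $3,324.3934
19 Sep – 20 Oct 2016: 32 days at 0.85% → $516,000 × 0.85% × 32/366 = $383.4754
21 Oct – 31 Dec 2016: 72 days at 0.75% → $516,000 × 0.75% × 72/366 = $761.3115
Total = $4,469.1803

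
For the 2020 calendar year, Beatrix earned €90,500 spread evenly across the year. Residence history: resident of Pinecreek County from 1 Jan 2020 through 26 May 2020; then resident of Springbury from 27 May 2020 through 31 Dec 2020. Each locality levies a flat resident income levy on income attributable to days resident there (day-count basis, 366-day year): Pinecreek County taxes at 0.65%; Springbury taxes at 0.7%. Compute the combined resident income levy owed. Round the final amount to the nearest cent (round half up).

€615.33

Pinecreek County, 1 Jan – 26 May 2020: 147 days → €90,500 × 0.65% × 147/366 = €236.2643
Springbury, 27 May – 31 Dec 2020: 219 days → €90,500 × 0.7% × 219/366 = €379.0615
Total = €615.3258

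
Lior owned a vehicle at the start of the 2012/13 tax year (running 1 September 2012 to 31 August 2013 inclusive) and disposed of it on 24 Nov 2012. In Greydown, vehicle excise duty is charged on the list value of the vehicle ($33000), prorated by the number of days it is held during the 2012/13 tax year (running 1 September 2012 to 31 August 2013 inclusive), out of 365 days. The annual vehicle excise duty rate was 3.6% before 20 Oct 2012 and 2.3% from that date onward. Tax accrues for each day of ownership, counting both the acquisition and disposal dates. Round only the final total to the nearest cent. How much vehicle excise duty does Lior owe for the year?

1 Sep – 19 Oct 2012: 49 days at 3.6% → $33000 × 3.6% × 49/365 = $159.4849
20 Oct – 24 Nov 2012: 36 days at 2.3% → $33000 × 2.3% × 36/365 = $74.8603
Total = $234.3452

$234.35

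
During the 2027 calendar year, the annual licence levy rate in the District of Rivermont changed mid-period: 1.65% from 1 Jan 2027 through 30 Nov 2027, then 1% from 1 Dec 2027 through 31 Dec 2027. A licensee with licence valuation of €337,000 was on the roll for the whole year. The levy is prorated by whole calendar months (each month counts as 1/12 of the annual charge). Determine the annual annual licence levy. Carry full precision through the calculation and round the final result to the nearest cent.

1 Jan – 30 Nov 2027: 11 months at 1.65% → €337,000 × 1.65% × 11/12 = €5,097.1250
1 Dec – 31 Dec 2027: 1 month at 1% → €337,000 × 1% × 1/12 = €280.8333
Total = €5,377.9583

€5,377.96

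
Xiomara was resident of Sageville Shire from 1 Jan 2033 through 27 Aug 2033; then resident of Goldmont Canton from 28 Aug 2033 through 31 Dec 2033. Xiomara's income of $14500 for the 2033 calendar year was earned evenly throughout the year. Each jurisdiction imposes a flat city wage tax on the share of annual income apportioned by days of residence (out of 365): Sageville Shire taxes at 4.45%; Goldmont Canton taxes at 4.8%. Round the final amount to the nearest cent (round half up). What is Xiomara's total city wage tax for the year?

Sageville Shire, 1 Jan – 27 Aug 2033: 239 days → $14500 × 4.45% × 239/365 = $422.5062
Goldmont Canton, 28 Aug – 31 Dec 2033: 126 days → $14500 × 4.8% × 126/365 = $240.2630
Total = $662.7692

$662.77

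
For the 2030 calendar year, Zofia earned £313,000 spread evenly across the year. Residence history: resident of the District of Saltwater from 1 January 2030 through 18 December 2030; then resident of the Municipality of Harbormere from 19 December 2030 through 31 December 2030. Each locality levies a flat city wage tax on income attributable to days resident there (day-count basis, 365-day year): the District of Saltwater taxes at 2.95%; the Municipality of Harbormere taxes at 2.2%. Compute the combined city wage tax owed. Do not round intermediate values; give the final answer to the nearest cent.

£9,149.89

The District of Saltwater, 1 January – 18 December 2030: 352 days → £313,000 × 2.95% × 352/365 = £8,904.6356
The Municipality of Harbormere, 19 December – 31 December 2030: 13 days → £313,000 × 2.2% × 13/365 = £245.2548
Total = £9,149.8904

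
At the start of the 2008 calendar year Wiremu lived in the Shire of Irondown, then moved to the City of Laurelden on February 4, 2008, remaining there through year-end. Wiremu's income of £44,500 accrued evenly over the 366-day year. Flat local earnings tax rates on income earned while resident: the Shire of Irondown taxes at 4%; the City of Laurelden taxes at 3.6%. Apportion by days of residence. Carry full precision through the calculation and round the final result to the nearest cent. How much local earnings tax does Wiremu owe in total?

£1,618.54

The Shire of Irondown, January 1 – February 3, 2008: 34 days → £44,500 × 4% × 34/366 = £165.3552
The City of Laurelden, February 4 – December 31, 2008: 332 days → £44,500 × 3.6% × 332/366 = £1,453.1803
Total = £1,618.5355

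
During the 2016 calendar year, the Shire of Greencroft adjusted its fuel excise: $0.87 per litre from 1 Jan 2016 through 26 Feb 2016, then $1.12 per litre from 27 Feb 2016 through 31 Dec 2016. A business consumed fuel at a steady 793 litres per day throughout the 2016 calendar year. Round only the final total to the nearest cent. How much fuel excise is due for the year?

1 Jan – 26 Feb 2016: 57 days × 793 litres/day = 45,201 litres at $0.87/litre → $39,324.87
27 Feb – 31 Dec 2016: 309 days × 793 litres/day = 245,037 litres at $1.12/litre → $274,441.44

$313,766.31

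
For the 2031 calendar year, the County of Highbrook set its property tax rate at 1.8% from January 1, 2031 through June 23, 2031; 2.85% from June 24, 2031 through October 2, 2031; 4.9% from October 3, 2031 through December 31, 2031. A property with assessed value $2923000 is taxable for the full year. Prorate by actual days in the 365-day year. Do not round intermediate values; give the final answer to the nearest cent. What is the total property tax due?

$83449.65

January 1 – June 23, 2031: 174 days at 1.8% → $2923000 × 1.8% × 174/365 = $25081.7425
June 24 – October 2, 2031: 101 days at 2.85% → $2923000 × 2.85% × 101/365 = $23051.6589
October 3 – December 31, 2031: 90 days at 4.9% → $2923000 × 4.9% × 90/365 = $35316.2466
Total = $83449.6479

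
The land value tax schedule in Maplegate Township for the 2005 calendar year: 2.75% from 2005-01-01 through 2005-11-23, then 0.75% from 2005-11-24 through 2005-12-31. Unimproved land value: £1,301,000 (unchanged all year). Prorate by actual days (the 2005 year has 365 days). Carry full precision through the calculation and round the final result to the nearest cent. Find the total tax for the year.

2005-01-01 to 2005-11-23: 327 days at 2.75% → £1,301,000 × 2.75% × 327/365 = £32,052.7192
2005-11-24 to 2005-12-31: 38 days at 0.75% → £1,301,000 × 0.75% × 38/365 = £1,015.8493
Total = £33,068.5685

£33,068.57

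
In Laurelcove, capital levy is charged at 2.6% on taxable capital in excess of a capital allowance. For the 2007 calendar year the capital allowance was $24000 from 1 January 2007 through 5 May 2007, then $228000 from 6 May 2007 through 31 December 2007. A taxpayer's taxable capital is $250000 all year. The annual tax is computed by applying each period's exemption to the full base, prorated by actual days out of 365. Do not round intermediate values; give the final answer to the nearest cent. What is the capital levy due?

1 January – 5 May 2007: 125 days, exemption $24000 → ($250000 − $24000) × 2.6% × 125/365 = $2012.3288
6 May – 31 December 2007: 240 days, exemption $228000 → ($250000 − $228000) × 2.6% × 240/365 = $376.1096
Total = $2388.4384

$2388.44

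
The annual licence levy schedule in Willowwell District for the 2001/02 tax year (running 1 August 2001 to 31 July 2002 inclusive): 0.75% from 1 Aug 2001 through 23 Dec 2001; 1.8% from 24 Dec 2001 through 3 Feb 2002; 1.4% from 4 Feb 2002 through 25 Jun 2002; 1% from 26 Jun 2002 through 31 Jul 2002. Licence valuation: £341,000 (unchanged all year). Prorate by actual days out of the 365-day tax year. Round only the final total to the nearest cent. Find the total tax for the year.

1 Aug – 23 Dec 2001: 145 days at 0.75% → £341,000 × 0.75% × 145/365 = £1,015.9932
24 Dec 2001 – 3 Feb 2002: 42 days at 1.8% → £341,000 × 1.8% × 42/365 = £706.2904
4 Feb – 25 Jun 2002: 142 days at 1.4% → £341,000 × 1.4% × 142/365 = £1,857.2822
26 Jun – 31 Jul 2002: 36 days at 1% → £341,000 × 1% × 36/365 = £336.3288
Total = £3,915.8945

£3,915.89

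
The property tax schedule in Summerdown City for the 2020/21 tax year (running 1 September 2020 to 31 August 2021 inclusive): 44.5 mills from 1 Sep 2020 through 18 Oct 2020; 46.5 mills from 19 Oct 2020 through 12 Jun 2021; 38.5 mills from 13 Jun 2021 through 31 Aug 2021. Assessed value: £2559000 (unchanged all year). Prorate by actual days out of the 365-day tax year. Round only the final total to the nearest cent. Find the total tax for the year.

£113833.43

1 Sep – 18 Oct 2020: 48 days at 44.5 mills → £2559000 × 4.45% × 48/365 = £14975.4082
19 Oct 2020 – 12 Jun 2021: 237 days at 46.5 mills → £2559000 × 4.65% × 237/365 = £77264.2726
13 Jun – 31 Aug 2021: 80 days at 38.5 mills → £2559000 × 3.85% × 80/365 = £21593.7534
Total = £113833.4342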